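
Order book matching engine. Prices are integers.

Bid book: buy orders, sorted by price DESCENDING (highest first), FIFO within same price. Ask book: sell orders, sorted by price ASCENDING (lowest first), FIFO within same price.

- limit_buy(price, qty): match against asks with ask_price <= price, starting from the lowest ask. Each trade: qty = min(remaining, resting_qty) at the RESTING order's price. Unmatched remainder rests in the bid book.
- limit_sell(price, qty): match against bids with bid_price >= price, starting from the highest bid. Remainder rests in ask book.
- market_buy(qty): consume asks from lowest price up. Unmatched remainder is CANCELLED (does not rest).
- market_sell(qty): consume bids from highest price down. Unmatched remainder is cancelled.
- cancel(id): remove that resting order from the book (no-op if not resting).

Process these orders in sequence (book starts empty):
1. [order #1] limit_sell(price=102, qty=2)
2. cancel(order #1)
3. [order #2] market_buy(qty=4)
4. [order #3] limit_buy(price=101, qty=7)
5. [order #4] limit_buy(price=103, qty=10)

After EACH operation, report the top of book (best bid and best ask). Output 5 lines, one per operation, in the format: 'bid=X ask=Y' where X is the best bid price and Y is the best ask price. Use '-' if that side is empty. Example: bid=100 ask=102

Answer: bid=- ask=102
bid=- ask=-
bid=- ask=-
bid=101 ask=-
bid=103 ask=-

Derivation:
After op 1 [order #1] limit_sell(price=102, qty=2): fills=none; bids=[-] asks=[#1:2@102]
After op 2 cancel(order #1): fills=none; bids=[-] asks=[-]
After op 3 [order #2] market_buy(qty=4): fills=none; bids=[-] asks=[-]
After op 4 [order #3] limit_buy(price=101, qty=7): fills=none; bids=[#3:7@101] asks=[-]
After op 5 [order #4] limit_buy(price=103, qty=10): fills=none; bids=[#4:10@103 #3:7@101] asks=[-]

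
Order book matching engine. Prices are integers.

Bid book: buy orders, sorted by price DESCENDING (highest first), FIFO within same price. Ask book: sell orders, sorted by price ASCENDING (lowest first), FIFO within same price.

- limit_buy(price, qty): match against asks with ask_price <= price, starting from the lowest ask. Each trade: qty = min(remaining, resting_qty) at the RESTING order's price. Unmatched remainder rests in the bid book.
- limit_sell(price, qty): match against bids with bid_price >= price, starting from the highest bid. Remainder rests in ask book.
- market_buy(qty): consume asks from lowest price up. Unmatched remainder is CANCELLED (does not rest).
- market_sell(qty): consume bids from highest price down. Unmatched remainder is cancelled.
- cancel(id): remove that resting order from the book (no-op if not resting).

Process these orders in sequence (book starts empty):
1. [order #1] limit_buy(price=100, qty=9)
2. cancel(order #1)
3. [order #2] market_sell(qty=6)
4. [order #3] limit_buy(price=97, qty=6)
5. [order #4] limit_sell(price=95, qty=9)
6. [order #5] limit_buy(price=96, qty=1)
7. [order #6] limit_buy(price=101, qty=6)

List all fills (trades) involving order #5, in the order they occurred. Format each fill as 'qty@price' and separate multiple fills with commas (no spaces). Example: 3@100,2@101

Answer: 1@95

Derivation:
After op 1 [order #1] limit_buy(price=100, qty=9): fills=none; bids=[#1:9@100] asks=[-]
After op 2 cancel(order #1): fills=none; bids=[-] asks=[-]
After op 3 [order #2] market_sell(qty=6): fills=none; bids=[-] asks=[-]
After op 4 [order #3] limit_buy(price=97, qty=6): fills=none; bids=[#3:6@97] asks=[-]
After op 5 [order #4] limit_sell(price=95, qty=9): fills=#3x#4:6@97; bids=[-] asks=[#4:3@95]
After op 6 [order #5] limit_buy(price=96, qty=1): fills=#5x#4:1@95; bids=[-] asks=[#4:2@95]
After op 7 [order #6] limit_buy(price=101, qty=6): fills=#6x#4:2@95; bids=[#6:4@101] asks=[-]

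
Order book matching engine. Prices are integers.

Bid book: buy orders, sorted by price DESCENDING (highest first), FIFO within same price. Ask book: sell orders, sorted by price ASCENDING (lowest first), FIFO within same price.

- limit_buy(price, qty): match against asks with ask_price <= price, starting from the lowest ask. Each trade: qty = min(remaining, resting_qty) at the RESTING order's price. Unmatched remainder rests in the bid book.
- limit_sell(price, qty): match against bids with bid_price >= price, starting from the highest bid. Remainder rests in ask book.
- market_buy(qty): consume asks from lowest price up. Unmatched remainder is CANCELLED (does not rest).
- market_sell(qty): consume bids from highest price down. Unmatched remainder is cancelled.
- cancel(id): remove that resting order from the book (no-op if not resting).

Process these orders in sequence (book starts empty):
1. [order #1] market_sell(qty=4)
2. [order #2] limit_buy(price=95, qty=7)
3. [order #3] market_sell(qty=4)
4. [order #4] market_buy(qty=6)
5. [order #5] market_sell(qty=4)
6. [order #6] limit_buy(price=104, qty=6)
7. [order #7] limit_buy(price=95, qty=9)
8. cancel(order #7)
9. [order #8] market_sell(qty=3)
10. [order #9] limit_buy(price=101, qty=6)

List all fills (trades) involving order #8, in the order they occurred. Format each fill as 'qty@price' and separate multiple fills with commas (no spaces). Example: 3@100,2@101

After op 1 [order #1] market_sell(qty=4): fills=none; bids=[-] asks=[-]
After op 2 [order #2] limit_buy(price=95, qty=7): fills=none; bids=[#2:7@95] asks=[-]
After op 3 [order #3] market_sell(qty=4): fills=#2x#3:4@95; bids=[#2:3@95] asks=[-]
After op 4 [order #4] market_buy(qty=6): fills=none; bids=[#2:3@95] asks=[-]
After op 5 [order #5] market_sell(qty=4): fills=#2x#5:3@95; bids=[-] asks=[-]
After op 6 [order #6] limit_buy(price=104, qty=6): fills=none; bids=[#6:6@104] asks=[-]
After op 7 [order #7] limit_buy(price=95, qty=9): fills=none; bids=[#6:6@104 #7:9@95] asks=[-]
After op 8 cancel(order #7): fills=none; bids=[#6:6@104] asks=[-]
After op 9 [order #8] market_sell(qty=3): fills=#6x#8:3@104; bids=[#6:3@104] asks=[-]
After op 10 [order #9] limit_buy(price=101, qty=6): fills=none; bids=[#6:3@104 #9:6@101] asks=[-]

Answer: 3@104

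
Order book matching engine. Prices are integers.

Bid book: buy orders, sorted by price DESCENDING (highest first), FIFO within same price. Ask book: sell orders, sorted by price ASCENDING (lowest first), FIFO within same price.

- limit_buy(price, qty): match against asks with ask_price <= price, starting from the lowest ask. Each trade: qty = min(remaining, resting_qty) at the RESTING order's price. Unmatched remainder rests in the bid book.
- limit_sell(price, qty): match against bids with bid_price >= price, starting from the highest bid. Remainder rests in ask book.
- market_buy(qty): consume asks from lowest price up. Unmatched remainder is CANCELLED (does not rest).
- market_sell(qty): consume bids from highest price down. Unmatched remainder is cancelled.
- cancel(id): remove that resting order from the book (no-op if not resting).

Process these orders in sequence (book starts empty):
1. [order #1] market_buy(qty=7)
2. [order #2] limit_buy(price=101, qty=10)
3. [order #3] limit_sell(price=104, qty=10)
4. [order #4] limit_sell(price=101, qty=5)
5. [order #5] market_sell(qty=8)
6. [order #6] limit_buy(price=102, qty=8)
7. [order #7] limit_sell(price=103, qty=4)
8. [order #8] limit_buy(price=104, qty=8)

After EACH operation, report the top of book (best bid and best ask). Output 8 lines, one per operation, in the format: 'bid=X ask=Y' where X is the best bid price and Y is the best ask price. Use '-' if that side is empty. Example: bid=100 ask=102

After op 1 [order #1] market_buy(qty=7): fills=none; bids=[-] asks=[-]
After op 2 [order #2] limit_buy(price=101, qty=10): fills=none; bids=[#2:10@101] asks=[-]
After op 3 [order #3] limit_sell(price=104, qty=10): fills=none; bids=[#2:10@101] asks=[#3:10@104]
After op 4 [order #4] limit_sell(price=101, qty=5): fills=#2x#4:5@101; bids=[#2:5@101] asks=[#3:10@104]
After op 5 [order #5] market_sell(qty=8): fills=#2x#5:5@101; bids=[-] asks=[#3:10@104]
After op 6 [order #6] limit_buy(price=102, qty=8): fills=none; bids=[#6:8@102] asks=[#3:10@104]
After op 7 [order #7] limit_sell(price=103, qty=4): fills=none; bids=[#6:8@102] asks=[#7:4@103 #3:10@104]
After op 8 [order #8] limit_buy(price=104, qty=8): fills=#8x#7:4@103 #8x#3:4@104; bids=[#6:8@102] asks=[#3:6@104]

Answer: bid=- ask=-
bid=101 ask=-
bid=101 ask=104
bid=101 ask=104
bid=- ask=104
bid=102 ask=104
bid=102 ask=103
bid=102 ask=104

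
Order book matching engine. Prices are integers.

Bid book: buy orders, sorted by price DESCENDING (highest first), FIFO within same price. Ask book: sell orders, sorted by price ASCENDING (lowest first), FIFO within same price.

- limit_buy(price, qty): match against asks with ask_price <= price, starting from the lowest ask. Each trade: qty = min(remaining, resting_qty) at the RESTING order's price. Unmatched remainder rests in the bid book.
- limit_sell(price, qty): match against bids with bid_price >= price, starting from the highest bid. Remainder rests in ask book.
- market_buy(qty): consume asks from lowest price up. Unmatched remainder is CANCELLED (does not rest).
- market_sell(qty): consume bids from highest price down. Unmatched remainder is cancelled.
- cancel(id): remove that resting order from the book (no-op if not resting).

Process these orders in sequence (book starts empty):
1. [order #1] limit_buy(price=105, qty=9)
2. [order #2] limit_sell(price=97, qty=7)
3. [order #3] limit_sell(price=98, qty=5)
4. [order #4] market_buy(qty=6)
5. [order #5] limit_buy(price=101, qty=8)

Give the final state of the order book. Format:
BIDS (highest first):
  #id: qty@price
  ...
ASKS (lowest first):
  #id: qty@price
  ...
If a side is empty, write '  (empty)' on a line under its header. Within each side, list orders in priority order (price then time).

Answer: BIDS (highest first):
  #5: 8@101
ASKS (lowest first):
  (empty)

Derivation:
After op 1 [order #1] limit_buy(price=105, qty=9): fills=none; bids=[#1:9@105] asks=[-]
After op 2 [order #2] limit_sell(price=97, qty=7): fills=#1x#2:7@105; bids=[#1:2@105] asks=[-]
After op 3 [order #3] limit_sell(price=98, qty=5): fills=#1x#3:2@105; bids=[-] asks=[#3:3@98]
After op 4 [order #4] market_buy(qty=6): fills=#4x#3:3@98; bids=[-] asks=[-]
After op 5 [order #5] limit_buy(price=101, qty=8): fills=none; bids=[#5:8@101] asks=[-]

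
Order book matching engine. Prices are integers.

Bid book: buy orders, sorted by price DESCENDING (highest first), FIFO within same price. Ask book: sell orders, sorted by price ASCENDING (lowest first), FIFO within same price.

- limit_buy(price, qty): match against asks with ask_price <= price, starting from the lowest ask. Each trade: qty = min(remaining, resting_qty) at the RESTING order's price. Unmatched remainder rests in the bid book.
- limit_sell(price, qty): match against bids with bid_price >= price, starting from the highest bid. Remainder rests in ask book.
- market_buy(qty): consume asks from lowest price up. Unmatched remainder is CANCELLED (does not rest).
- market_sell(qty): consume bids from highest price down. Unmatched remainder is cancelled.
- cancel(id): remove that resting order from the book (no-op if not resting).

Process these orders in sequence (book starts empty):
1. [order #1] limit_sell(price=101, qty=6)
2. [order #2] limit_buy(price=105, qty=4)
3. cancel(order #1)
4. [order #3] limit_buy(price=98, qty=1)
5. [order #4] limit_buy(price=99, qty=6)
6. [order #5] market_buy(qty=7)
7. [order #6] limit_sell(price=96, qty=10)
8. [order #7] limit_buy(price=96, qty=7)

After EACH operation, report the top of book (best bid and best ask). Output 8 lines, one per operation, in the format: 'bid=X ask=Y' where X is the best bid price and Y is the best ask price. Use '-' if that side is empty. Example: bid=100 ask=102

Answer: bid=- ask=101
bid=- ask=101
bid=- ask=-
bid=98 ask=-
bid=99 ask=-
bid=99 ask=-
bid=- ask=96
bid=96 ask=-

Derivation:
After op 1 [order #1] limit_sell(price=101, qty=6): fills=none; bids=[-] asks=[#1:6@101]
After op 2 [order #2] limit_buy(price=105, qty=4): fills=#2x#1:4@101; bids=[-] asks=[#1:2@101]
After op 3 cancel(order #1): fills=none; bids=[-] asks=[-]
After op 4 [order #3] limit_buy(price=98, qty=1): fills=none; bids=[#3:1@98] asks=[-]
After op 5 [order #4] limit_buy(price=99, qty=6): fills=none; bids=[#4:6@99 #3:1@98] asks=[-]
After op 6 [order #5] market_buy(qty=7): fills=none; bids=[#4:6@99 #3:1@98] asks=[-]
After op 7 [order #6] limit_sell(price=96, qty=10): fills=#4x#6:6@99 #3x#6:1@98; bids=[-] asks=[#6:3@96]
After op 8 [order #7] limit_buy(price=96, qty=7): fills=#7x#6:3@96; bids=[#7:4@96] asks=[-]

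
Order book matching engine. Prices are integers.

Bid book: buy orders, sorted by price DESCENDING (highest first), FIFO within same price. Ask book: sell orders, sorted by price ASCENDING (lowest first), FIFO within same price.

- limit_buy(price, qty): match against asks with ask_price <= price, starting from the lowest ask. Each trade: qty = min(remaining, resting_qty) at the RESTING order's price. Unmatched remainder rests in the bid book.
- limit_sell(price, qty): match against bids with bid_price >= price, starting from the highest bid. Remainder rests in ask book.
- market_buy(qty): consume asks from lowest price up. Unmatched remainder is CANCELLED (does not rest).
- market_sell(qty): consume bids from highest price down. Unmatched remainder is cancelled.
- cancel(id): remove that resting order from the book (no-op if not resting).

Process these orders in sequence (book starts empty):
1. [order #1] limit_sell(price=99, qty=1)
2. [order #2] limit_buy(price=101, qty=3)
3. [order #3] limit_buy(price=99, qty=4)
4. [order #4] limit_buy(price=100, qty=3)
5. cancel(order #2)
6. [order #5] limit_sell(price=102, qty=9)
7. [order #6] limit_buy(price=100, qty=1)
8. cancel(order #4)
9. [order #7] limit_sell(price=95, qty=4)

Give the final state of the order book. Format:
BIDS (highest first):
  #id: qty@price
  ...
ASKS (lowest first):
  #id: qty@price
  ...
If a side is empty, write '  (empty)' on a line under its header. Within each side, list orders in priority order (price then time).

After op 1 [order #1] limit_sell(price=99, qty=1): fills=none; bids=[-] asks=[#1:1@99]
After op 2 [order #2] limit_buy(price=101, qty=3): fills=#2x#1:1@99; bids=[#2:2@101] asks=[-]
After op 3 [order #3] limit_buy(price=99, qty=4): fills=none; bids=[#2:2@101 #3:4@99] asks=[-]
After op 4 [order #4] limit_buy(price=100, qty=3): fills=none; bids=[#2:2@101 #4:3@100 #3:4@99] asks=[-]
After op 5 cancel(order #2): fills=none; bids=[#4:3@100 #3:4@99] asks=[-]
After op 6 [order #5] limit_sell(price=102, qty=9): fills=none; bids=[#4:3@100 #3:4@99] asks=[#5:9@102]
After op 7 [order #6] limit_buy(price=100, qty=1): fills=none; bids=[#4:3@100 #6:1@100 #3:4@99] asks=[#5:9@102]
After op 8 cancel(order #4): fills=none; bids=[#6:1@100 #3:4@99] asks=[#5:9@102]
After op 9 [order #7] limit_sell(price=95, qty=4): fills=#6x#7:1@100 #3x#7:3@99; bids=[#3:1@99] asks=[#5:9@102]

Answer: BIDS (highest first):
  #3: 1@99
ASKS (lowest first):
  #5: 9@102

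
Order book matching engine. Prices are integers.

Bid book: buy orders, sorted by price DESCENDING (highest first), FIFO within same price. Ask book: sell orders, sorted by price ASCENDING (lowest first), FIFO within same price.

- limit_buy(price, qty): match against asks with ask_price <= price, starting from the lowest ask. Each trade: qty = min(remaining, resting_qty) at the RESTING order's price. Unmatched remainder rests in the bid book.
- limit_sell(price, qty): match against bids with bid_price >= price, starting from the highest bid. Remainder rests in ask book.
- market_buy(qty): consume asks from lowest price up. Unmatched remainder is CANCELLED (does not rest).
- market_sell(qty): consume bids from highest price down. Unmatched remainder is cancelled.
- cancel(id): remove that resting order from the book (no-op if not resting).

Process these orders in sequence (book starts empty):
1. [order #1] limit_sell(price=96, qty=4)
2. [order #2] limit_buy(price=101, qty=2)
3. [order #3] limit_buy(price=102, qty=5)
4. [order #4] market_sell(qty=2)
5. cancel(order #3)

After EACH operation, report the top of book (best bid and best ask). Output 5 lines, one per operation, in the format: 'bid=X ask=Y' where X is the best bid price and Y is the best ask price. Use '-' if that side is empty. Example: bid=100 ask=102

Answer: bid=- ask=96
bid=- ask=96
bid=102 ask=-
bid=102 ask=-
bid=- ask=-

Derivation:
After op 1 [order #1] limit_sell(price=96, qty=4): fills=none; bids=[-] asks=[#1:4@96]
After op 2 [order #2] limit_buy(price=101, qty=2): fills=#2x#1:2@96; bids=[-] asks=[#1:2@96]
After op 3 [order #3] limit_buy(price=102, qty=5): fills=#3x#1:2@96; bids=[#3:3@102] asks=[-]
After op 4 [order #4] market_sell(qty=2): fills=#3x#4:2@102; bids=[#3:1@102] asks=[-]
After op 5 cancel(order #3): fills=none; bids=[-] asks=[-]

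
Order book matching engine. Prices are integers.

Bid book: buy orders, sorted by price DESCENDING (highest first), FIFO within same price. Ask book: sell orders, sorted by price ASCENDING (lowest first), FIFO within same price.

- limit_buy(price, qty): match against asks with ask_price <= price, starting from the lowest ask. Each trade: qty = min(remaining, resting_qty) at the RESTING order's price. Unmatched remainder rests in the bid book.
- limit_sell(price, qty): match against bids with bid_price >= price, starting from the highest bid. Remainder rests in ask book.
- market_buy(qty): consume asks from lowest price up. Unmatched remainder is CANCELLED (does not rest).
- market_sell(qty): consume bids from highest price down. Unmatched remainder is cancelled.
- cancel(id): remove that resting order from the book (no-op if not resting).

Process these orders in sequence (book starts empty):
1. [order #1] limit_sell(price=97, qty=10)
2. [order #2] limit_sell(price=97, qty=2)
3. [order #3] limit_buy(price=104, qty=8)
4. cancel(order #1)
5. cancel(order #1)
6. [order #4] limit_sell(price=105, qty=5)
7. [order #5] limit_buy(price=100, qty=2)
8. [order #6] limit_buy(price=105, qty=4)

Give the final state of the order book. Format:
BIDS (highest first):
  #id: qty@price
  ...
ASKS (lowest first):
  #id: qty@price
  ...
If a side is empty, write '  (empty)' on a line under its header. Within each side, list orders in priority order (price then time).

After op 1 [order #1] limit_sell(price=97, qty=10): fills=none; bids=[-] asks=[#1:10@97]
After op 2 [order #2] limit_sell(price=97, qty=2): fills=none; bids=[-] asks=[#1:10@97 #2:2@97]
After op 3 [order #3] limit_buy(price=104, qty=8): fills=#3x#1:8@97; bids=[-] asks=[#1:2@97 #2:2@97]
After op 4 cancel(order #1): fills=none; bids=[-] asks=[#2:2@97]
After op 5 cancel(order #1): fills=none; bids=[-] asks=[#2:2@97]
After op 6 [order #4] limit_sell(price=105, qty=5): fills=none; bids=[-] asks=[#2:2@97 #4:5@105]
After op 7 [order #5] limit_buy(price=100, qty=2): fills=#5x#2:2@97; bids=[-] asks=[#4:5@105]
After op 8 [order #6] limit_buy(price=105, qty=4): fills=#6x#4:4@105; bids=[-] asks=[#4:1@105]

Answer: BIDS (highest first):
  (empty)
ASKS (lowest first):
  #4: 1@105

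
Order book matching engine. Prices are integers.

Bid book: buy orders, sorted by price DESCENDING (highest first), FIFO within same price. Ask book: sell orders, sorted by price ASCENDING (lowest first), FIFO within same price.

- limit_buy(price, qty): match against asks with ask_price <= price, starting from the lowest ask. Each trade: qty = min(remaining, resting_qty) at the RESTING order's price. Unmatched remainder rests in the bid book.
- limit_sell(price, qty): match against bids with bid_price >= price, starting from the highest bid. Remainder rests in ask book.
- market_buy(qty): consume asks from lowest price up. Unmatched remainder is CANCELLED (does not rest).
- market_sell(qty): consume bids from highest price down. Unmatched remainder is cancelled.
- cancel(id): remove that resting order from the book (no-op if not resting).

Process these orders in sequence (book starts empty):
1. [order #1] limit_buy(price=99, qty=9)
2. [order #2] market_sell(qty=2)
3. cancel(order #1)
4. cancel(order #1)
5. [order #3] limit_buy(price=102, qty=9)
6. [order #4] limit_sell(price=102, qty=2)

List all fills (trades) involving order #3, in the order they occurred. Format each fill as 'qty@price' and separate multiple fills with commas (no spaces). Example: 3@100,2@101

After op 1 [order #1] limit_buy(price=99, qty=9): fills=none; bids=[#1:9@99] asks=[-]
After op 2 [order #2] market_sell(qty=2): fills=#1x#2:2@99; bids=[#1:7@99] asks=[-]
After op 3 cancel(order #1): fills=none; bids=[-] asks=[-]
After op 4 cancel(order #1): fills=none; bids=[-] asks=[-]
After op 5 [order #3] limit_buy(price=102, qty=9): fills=none; bids=[#3:9@102] asks=[-]
After op 6 [order #4] limit_sell(price=102, qty=2): fills=#3x#4:2@102; bids=[#3:7@102] asks=[-]

Answer: 2@102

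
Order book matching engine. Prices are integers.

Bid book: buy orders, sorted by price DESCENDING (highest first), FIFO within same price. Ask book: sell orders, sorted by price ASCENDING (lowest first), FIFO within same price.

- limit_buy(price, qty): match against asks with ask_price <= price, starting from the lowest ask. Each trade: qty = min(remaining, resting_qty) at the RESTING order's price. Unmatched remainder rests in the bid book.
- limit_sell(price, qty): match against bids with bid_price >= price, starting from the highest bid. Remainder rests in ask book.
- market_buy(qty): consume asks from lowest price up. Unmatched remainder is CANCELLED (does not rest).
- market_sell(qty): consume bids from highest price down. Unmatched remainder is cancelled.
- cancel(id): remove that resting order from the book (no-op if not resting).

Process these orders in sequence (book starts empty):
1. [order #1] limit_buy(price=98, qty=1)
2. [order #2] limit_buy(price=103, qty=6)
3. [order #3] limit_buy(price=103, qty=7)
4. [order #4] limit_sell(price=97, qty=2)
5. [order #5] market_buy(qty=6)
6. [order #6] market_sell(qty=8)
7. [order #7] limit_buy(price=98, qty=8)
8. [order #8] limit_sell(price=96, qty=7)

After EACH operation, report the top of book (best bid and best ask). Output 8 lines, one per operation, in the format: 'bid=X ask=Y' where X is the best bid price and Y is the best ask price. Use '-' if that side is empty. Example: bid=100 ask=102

After op 1 [order #1] limit_buy(price=98, qty=1): fills=none; bids=[#1:1@98] asks=[-]
After op 2 [order #2] limit_buy(price=103, qty=6): fills=none; bids=[#2:6@103 #1:1@98] asks=[-]
After op 3 [order #3] limit_buy(price=103, qty=7): fills=none; bids=[#2:6@103 #3:7@103 #1:1@98] asks=[-]
After op 4 [order #4] limit_sell(price=97, qty=2): fills=#2x#4:2@103; bids=[#2:4@103 #3:7@103 #1:1@98] asks=[-]
After op 5 [order #5] market_buy(qty=6): fills=none; bids=[#2:4@103 #3:7@103 #1:1@98] asks=[-]
After op 6 [order #6] market_sell(qty=8): fills=#2x#6:4@103 #3x#6:4@103; bids=[#3:3@103 #1:1@98] asks=[-]
After op 7 [order #7] limit_buy(price=98, qty=8): fills=none; bids=[#3:3@103 #1:1@98 #7:8@98] asks=[-]
After op 8 [order #8] limit_sell(price=96, qty=7): fills=#3x#8:3@103 #1x#8:1@98 #7x#8:3@98; bids=[#7:5@98] asks=[-]

Answer: bid=98 ask=-
bid=103 ask=-
bid=103 ask=-
bid=103 ask=-
bid=103 ask=-
bid=103 ask=-
bid=103 ask=-
bid=98 ask=-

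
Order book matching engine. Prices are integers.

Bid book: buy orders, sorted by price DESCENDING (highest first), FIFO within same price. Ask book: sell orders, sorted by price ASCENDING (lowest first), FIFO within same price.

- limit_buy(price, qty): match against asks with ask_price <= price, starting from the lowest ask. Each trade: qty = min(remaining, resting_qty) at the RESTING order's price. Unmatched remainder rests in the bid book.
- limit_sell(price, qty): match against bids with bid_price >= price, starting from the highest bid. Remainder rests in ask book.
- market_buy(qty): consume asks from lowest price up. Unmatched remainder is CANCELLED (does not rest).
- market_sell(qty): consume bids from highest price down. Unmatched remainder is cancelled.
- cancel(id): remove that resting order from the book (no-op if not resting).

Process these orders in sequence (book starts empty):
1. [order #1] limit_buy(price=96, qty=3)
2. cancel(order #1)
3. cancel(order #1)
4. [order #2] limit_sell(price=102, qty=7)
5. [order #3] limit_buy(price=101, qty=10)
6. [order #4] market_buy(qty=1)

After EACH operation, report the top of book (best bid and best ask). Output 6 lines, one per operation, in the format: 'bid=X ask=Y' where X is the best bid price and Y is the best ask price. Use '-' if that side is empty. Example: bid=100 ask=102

Answer: bid=96 ask=-
bid=- ask=-
bid=- ask=-
bid=- ask=102
bid=101 ask=102
bid=101 ask=102

Derivation:
After op 1 [order #1] limit_buy(price=96, qty=3): fills=none; bids=[#1:3@96] asks=[-]
After op 2 cancel(order #1): fills=none; bids=[-] asks=[-]
After op 3 cancel(order #1): fills=none; bids=[-] asks=[-]
After op 4 [order #2] limit_sell(price=102, qty=7): fills=none; bids=[-] asks=[#2:7@102]
After op 5 [order #3] limit_buy(price=101, qty=10): fills=none; bids=[#3:10@101] asks=[#2:7@102]
After op 6 [order #4] market_buy(qty=1): fills=#4x#2:1@102; bids=[#3:10@101] asks=[#2:6@102]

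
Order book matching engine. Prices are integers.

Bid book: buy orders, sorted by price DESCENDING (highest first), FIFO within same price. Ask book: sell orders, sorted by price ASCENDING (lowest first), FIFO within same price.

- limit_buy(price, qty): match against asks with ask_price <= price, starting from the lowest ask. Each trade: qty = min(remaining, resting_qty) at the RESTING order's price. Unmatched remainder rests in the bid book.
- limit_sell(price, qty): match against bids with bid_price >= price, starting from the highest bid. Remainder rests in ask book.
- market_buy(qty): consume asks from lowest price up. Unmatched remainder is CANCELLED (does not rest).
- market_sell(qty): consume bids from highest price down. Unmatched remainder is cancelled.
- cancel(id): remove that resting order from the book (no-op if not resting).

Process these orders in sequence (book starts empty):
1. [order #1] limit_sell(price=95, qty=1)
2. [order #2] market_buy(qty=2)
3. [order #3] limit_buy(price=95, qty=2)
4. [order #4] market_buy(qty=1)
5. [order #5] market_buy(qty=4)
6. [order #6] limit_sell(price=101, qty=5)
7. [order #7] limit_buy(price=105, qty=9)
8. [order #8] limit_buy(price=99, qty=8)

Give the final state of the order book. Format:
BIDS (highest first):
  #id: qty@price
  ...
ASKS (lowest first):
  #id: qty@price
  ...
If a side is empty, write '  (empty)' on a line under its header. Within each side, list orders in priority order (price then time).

Answer: BIDS (highest first):
  #7: 4@105
  #8: 8@99
  #3: 2@95
ASKS (lowest first):
  (empty)

Derivation:
After op 1 [order #1] limit_sell(price=95, qty=1): fills=none; bids=[-] asks=[#1:1@95]
After op 2 [order #2] market_buy(qty=2): fills=#2x#1:1@95; bids=[-] asks=[-]
After op 3 [order #3] limit_buy(price=95, qty=2): fills=none; bids=[#3:2@95] asks=[-]
After op 4 [order #4] market_buy(qty=1): fills=none; bids=[#3:2@95] asks=[-]
After op 5 [order #5] market_buy(qty=4): fills=none; bids=[#3:2@95] asks=[-]
After op 6 [order #6] limit_sell(price=101, qty=5): fills=none; bids=[#3:2@95] asks=[#6:5@101]
After op 7 [order #7] limit_buy(price=105, qty=9): fills=#7x#6:5@101; bids=[#7:4@105 #3:2@95] asks=[-]
After op 8 [order #8] limit_buy(price=99, qty=8): fills=none; bids=[#7:4@105 #8:8@99 #3:2@95] asks=[-]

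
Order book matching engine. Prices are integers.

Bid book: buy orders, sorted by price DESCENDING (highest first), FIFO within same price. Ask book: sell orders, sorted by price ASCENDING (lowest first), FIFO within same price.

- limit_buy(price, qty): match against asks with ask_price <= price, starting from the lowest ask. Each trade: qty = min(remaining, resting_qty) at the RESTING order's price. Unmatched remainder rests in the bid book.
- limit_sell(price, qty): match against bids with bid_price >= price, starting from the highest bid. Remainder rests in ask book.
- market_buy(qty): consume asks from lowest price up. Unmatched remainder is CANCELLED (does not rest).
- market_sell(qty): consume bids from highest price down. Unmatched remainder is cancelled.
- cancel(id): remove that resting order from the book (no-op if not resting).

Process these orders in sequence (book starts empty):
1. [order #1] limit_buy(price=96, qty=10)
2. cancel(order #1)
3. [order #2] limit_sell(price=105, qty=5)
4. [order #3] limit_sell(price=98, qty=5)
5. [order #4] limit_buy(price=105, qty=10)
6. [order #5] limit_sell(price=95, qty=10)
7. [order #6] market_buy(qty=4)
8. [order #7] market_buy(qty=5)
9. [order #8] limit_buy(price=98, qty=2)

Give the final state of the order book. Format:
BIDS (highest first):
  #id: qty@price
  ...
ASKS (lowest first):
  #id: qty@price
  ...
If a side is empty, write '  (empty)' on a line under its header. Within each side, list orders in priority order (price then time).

Answer: BIDS (highest first):
  #8: 1@98
ASKS (lowest first):
  (empty)

Derivation:
After op 1 [order #1] limit_buy(price=96, qty=10): fills=none; bids=[#1:10@96] asks=[-]
After op 2 cancel(order #1): fills=none; bids=[-] asks=[-]
After op 3 [order #2] limit_sell(price=105, qty=5): fills=none; bids=[-] asks=[#2:5@105]
After op 4 [order #3] limit_sell(price=98, qty=5): fills=none; bids=[-] asks=[#3:5@98 #2:5@105]
After op 5 [order #4] limit_buy(price=105, qty=10): fills=#4x#3:5@98 #4x#2:5@105; bids=[-] asks=[-]
After op 6 [order #5] limit_sell(price=95, qty=10): fills=none; bids=[-] asks=[#5:10@95]
After op 7 [order #6] market_buy(qty=4): fills=#6x#5:4@95; bids=[-] asks=[#5:6@95]
After op 8 [order #7] market_buy(qty=5): fills=#7x#5:5@95; bids=[-] asks=[#5:1@95]
After op 9 [order #8] limit_buy(price=98, qty=2): fills=#8x#5:1@95; bids=[#8:1@98] asks=[-]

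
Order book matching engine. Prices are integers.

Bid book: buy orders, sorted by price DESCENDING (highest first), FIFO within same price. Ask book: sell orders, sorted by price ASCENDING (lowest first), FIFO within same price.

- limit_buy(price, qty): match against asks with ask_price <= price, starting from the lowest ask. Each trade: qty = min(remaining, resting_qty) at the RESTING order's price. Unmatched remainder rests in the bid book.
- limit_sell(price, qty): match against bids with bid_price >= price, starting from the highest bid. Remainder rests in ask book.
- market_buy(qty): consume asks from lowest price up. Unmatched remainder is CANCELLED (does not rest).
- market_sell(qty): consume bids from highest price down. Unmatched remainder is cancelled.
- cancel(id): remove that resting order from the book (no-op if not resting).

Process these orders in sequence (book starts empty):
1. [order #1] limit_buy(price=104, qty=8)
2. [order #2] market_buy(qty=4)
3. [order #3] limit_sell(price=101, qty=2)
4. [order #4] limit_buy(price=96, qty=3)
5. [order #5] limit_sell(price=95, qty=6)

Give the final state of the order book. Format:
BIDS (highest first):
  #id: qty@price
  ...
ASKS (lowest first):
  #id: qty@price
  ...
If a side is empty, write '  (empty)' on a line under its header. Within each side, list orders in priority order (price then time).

After op 1 [order #1] limit_buy(price=104, qty=8): fills=none; bids=[#1:8@104] asks=[-]
After op 2 [order #2] market_buy(qty=4): fills=none; bids=[#1:8@104] asks=[-]
After op 3 [order #3] limit_sell(price=101, qty=2): fills=#1x#3:2@104; bids=[#1:6@104] asks=[-]
After op 4 [order #4] limit_buy(price=96, qty=3): fills=none; bids=[#1:6@104 #4:3@96] asks=[-]
After op 5 [order #5] limit_sell(price=95, qty=6): fills=#1x#5:6@104; bids=[#4:3@96] asks=[-]

Answer: BIDS (highest first):
  #4: 3@96
ASKS (lowest first):
  (empty)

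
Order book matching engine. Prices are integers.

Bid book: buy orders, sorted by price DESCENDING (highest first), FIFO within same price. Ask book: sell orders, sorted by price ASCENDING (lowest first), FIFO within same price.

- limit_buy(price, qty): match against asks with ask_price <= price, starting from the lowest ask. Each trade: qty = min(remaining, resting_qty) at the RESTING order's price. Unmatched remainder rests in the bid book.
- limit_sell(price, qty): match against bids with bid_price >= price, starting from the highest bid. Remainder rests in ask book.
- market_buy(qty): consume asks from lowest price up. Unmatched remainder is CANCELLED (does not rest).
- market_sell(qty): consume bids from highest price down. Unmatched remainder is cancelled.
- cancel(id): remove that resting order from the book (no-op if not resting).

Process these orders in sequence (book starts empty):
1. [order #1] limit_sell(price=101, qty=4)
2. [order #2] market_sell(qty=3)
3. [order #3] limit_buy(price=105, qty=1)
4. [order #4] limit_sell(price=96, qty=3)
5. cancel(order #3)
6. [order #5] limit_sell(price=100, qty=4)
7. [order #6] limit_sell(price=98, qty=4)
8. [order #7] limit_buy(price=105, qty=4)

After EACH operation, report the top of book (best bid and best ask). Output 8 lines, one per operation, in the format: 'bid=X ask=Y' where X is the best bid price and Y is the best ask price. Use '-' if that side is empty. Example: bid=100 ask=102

Answer: bid=- ask=101
bid=- ask=101
bid=- ask=101
bid=- ask=96
bid=- ask=96
bid=- ask=96
bid=- ask=96
bid=- ask=98

Derivation:
After op 1 [order #1] limit_sell(price=101, qty=4): fills=none; bids=[-] asks=[#1:4@101]
After op 2 [order #2] market_sell(qty=3): fills=none; bids=[-] asks=[#1:4@101]
After op 3 [order #3] limit_buy(price=105, qty=1): fills=#3x#1:1@101; bids=[-] asks=[#1:3@101]
After op 4 [order #4] limit_sell(price=96, qty=3): fills=none; bids=[-] asks=[#4:3@96 #1:3@101]
After op 5 cancel(order #3): fills=none; bids=[-] asks=[#4:3@96 #1:3@101]
After op 6 [order #5] limit_sell(price=100, qty=4): fills=none; bids=[-] asks=[#4:3@96 #5:4@100 #1:3@101]
After op 7 [order #6] limit_sell(price=98, qty=4): fills=none; bids=[-] asks=[#4:3@96 #6:4@98 #5:4@100 #1:3@101]
After op 8 [order #7] limit_buy(price=105, qty=4): fills=#7x#4:3@96 #7x#6:1@98; bids=[-] asks=[#6:3@98 #5:4@100 #1:3@101]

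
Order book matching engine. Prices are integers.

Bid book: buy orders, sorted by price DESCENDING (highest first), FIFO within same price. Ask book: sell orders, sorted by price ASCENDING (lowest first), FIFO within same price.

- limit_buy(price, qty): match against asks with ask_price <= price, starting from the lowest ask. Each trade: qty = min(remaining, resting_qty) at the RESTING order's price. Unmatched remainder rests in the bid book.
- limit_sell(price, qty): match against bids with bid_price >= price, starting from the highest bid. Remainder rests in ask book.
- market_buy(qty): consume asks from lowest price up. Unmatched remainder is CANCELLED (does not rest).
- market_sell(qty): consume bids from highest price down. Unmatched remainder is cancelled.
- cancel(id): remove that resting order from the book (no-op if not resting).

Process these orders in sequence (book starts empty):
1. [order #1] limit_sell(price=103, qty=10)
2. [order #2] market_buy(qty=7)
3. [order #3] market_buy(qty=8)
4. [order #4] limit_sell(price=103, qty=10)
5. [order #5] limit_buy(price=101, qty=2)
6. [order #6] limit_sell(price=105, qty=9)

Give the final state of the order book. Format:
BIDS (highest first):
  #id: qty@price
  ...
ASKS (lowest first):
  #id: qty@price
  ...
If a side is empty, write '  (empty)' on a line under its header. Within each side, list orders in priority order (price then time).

After op 1 [order #1] limit_sell(price=103, qty=10): fills=none; bids=[-] asks=[#1:10@103]
After op 2 [order #2] market_buy(qty=7): fills=#2x#1:7@103; bids=[-] asks=[#1:3@103]
After op 3 [order #3] market_buy(qty=8): fills=#3x#1:3@103; bids=[-] asks=[-]
After op 4 [order #4] limit_sell(price=103, qty=10): fills=none; bids=[-] asks=[#4:10@103]
After op 5 [order #5] limit_buy(price=101, qty=2): fills=none; bids=[#5:2@101] asks=[#4:10@103]
After op 6 [order #6] limit_sell(price=105, qty=9): fills=none; bids=[#5:2@101] asks=[#4:10@103 #6:9@105]

Answer: BIDS (highest first):
  #5: 2@101
ASKS (lowest first):
  #4: 10@103
  #6: 9@105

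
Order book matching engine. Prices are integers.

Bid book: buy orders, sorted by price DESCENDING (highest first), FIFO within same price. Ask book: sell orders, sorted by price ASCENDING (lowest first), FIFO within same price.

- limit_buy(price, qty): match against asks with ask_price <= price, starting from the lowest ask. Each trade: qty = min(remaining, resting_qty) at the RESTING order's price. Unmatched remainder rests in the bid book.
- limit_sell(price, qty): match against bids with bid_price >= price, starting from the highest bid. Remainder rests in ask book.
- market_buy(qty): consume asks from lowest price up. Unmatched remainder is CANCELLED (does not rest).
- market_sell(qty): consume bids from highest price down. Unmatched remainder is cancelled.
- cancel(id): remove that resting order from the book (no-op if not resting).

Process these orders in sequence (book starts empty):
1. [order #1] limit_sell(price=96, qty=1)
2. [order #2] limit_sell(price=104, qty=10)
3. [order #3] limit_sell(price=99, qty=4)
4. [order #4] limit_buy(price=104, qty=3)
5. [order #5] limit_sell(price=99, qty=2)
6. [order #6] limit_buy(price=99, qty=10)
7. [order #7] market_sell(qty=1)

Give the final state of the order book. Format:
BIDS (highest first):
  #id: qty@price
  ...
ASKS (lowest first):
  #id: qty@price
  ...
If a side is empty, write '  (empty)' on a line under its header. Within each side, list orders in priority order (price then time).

Answer: BIDS (highest first):
  #6: 5@99
ASKS (lowest first):
  #2: 10@104

Derivation:
After op 1 [order #1] limit_sell(price=96, qty=1): fills=none; bids=[-] asks=[#1:1@96]
After op 2 [order #2] limit_sell(price=104, qty=10): fills=none; bids=[-] asks=[#1:1@96 #2:10@104]
After op 3 [order #3] limit_sell(price=99, qty=4): fills=none; bids=[-] asks=[#1:1@96 #3:4@99 #2:10@104]
After op 4 [order #4] limit_buy(price=104, qty=3): fills=#4x#1:1@96 #4x#3:2@99; bids=[-] asks=[#3:2@99 #2:10@104]
After op 5 [order #5] limit_sell(price=99, qty=2): fills=none; bids=[-] asks=[#3:2@99 #5:2@99 #2:10@104]
After op 6 [order #6] limit_buy(price=99, qty=10): fills=#6x#3:2@99 #6x#5:2@99; bids=[#6:6@99] asks=[#2:10@104]
After op 7 [order #7] market_sell(qty=1): fills=#6x#7:1@99; bids=[#6:5@99] asks=[#2:10@104]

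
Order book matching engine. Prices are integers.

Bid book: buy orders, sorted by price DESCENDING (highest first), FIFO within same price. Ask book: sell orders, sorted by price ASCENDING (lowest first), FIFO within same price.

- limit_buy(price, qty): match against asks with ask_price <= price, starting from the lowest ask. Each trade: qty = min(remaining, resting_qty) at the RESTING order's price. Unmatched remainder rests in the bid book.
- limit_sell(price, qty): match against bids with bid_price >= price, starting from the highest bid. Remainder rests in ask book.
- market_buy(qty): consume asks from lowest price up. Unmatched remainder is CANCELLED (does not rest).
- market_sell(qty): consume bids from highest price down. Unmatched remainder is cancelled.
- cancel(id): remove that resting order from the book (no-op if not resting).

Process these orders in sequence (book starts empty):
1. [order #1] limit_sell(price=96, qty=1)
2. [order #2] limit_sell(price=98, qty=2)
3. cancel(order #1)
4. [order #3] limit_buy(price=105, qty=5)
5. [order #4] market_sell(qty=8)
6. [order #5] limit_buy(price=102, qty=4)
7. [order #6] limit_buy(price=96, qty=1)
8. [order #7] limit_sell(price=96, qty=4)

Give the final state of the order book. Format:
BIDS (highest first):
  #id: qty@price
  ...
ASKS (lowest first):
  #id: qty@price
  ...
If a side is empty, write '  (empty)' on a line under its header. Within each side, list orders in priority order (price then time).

Answer: BIDS (highest first):
  #6: 1@96
ASKS (lowest first):
  (empty)

Derivation:
After op 1 [order #1] limit_sell(price=96, qty=1): fills=none; bids=[-] asks=[#1:1@96]
After op 2 [order #2] limit_sell(price=98, qty=2): fills=none; bids=[-] asks=[#1:1@96 #2:2@98]
After op 3 cancel(order #1): fills=none; bids=[-] asks=[#2:2@98]
After op 4 [order #3] limit_buy(price=105, qty=5): fills=#3x#2:2@98; bids=[#3:3@105] asks=[-]
After op 5 [order #4] market_sell(qty=8): fills=#3x#4:3@105; bids=[-] asks=[-]
After op 6 [order #5] limit_buy(price=102, qty=4): fills=none; bids=[#5:4@102] asks=[-]
After op 7 [order #6] limit_buy(price=96, qty=1): fills=none; bids=[#5:4@102 #6:1@96] asks=[-]
After op 8 [order #7] limit_sell(price=96, qty=4): fills=#5x#7:4@102; bids=[#6:1@96] asks=[-]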